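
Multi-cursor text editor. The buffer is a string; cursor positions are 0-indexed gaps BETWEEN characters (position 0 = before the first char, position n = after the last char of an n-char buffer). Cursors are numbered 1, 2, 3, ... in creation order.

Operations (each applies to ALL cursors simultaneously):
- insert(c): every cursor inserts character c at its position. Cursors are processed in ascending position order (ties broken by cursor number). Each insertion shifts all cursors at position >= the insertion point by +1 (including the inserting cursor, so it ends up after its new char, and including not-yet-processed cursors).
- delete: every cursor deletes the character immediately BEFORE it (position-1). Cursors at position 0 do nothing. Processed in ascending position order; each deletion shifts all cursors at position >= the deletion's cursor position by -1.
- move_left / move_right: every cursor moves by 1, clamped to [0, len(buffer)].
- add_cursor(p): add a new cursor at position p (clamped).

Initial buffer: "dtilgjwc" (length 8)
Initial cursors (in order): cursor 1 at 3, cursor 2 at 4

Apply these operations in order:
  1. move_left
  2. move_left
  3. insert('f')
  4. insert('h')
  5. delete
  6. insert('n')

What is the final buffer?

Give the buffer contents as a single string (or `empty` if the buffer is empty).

After op 1 (move_left): buffer="dtilgjwc" (len 8), cursors c1@2 c2@3, authorship ........
After op 2 (move_left): buffer="dtilgjwc" (len 8), cursors c1@1 c2@2, authorship ........
After op 3 (insert('f')): buffer="dftfilgjwc" (len 10), cursors c1@2 c2@4, authorship .1.2......
After op 4 (insert('h')): buffer="dfhtfhilgjwc" (len 12), cursors c1@3 c2@6, authorship .11.22......
After op 5 (delete): buffer="dftfilgjwc" (len 10), cursors c1@2 c2@4, authorship .1.2......
After op 6 (insert('n')): buffer="dfntfnilgjwc" (len 12), cursors c1@3 c2@6, authorship .11.22......

Answer: dfntfnilgjwc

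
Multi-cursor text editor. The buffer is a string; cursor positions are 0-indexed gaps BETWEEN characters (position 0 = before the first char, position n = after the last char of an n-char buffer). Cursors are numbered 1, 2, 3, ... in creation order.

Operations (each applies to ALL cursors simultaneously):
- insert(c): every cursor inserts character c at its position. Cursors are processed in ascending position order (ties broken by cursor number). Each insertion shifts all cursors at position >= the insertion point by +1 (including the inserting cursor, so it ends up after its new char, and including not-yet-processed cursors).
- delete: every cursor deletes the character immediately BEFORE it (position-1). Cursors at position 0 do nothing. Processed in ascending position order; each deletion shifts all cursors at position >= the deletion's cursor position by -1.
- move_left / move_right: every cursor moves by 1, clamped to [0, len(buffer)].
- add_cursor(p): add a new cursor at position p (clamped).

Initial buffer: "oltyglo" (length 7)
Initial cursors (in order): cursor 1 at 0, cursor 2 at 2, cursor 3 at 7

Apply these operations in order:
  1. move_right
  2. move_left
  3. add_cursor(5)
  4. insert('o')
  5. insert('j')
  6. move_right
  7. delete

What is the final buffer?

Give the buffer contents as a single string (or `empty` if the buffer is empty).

Answer: ojlojygojoj

Derivation:
After op 1 (move_right): buffer="oltyglo" (len 7), cursors c1@1 c2@3 c3@7, authorship .......
After op 2 (move_left): buffer="oltyglo" (len 7), cursors c1@0 c2@2 c3@6, authorship .......
After op 3 (add_cursor(5)): buffer="oltyglo" (len 7), cursors c1@0 c2@2 c4@5 c3@6, authorship .......
After op 4 (insert('o')): buffer="oolotygoloo" (len 11), cursors c1@1 c2@4 c4@8 c3@10, authorship 1..2...4.3.
After op 5 (insert('j')): buffer="ojolojtygojlojo" (len 15), cursors c1@2 c2@6 c4@11 c3@14, authorship 11..22...44.33.
After op 6 (move_right): buffer="ojolojtygojlojo" (len 15), cursors c1@3 c2@7 c4@12 c3@15, authorship 11..22...44.33.
After op 7 (delete): buffer="ojlojygojoj" (len 11), cursors c1@2 c2@5 c4@9 c3@11, authorship 11.22..4433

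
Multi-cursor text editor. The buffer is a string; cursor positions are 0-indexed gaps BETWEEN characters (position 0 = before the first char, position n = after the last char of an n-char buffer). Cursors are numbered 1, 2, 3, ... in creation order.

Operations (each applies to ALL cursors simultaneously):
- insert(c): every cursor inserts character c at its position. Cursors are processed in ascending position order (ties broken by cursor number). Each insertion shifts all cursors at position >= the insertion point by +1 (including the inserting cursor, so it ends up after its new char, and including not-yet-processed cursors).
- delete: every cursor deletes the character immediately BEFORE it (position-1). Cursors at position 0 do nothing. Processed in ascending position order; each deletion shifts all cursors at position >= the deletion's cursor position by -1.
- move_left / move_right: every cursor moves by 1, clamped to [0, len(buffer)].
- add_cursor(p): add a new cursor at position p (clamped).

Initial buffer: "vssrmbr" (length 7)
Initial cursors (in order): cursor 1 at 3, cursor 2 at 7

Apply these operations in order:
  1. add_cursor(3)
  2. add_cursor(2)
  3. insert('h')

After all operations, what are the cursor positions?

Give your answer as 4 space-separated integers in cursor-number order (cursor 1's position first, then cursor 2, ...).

Answer: 6 11 6 3

Derivation:
After op 1 (add_cursor(3)): buffer="vssrmbr" (len 7), cursors c1@3 c3@3 c2@7, authorship .......
After op 2 (add_cursor(2)): buffer="vssrmbr" (len 7), cursors c4@2 c1@3 c3@3 c2@7, authorship .......
After op 3 (insert('h')): buffer="vshshhrmbrh" (len 11), cursors c4@3 c1@6 c3@6 c2@11, authorship ..4.13....2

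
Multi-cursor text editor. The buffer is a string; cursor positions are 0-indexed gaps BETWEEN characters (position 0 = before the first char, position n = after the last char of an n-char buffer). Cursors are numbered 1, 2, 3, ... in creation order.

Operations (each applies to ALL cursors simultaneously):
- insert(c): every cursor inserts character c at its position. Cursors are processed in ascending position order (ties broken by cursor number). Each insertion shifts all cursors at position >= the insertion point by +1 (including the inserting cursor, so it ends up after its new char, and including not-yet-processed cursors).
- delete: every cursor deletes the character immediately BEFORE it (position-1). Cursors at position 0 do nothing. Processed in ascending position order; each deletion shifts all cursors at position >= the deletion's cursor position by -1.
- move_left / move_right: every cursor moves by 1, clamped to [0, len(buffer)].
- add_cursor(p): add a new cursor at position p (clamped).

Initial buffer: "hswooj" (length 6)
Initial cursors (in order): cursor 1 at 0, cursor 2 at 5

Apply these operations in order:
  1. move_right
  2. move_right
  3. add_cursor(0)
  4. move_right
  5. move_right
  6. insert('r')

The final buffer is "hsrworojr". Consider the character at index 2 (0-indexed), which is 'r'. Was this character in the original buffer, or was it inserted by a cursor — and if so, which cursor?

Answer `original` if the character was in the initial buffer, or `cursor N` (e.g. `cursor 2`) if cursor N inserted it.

After op 1 (move_right): buffer="hswooj" (len 6), cursors c1@1 c2@6, authorship ......
After op 2 (move_right): buffer="hswooj" (len 6), cursors c1@2 c2@6, authorship ......
After op 3 (add_cursor(0)): buffer="hswooj" (len 6), cursors c3@0 c1@2 c2@6, authorship ......
After op 4 (move_right): buffer="hswooj" (len 6), cursors c3@1 c1@3 c2@6, authorship ......
After op 5 (move_right): buffer="hswooj" (len 6), cursors c3@2 c1@4 c2@6, authorship ......
After op 6 (insert('r')): buffer="hsrworojr" (len 9), cursors c3@3 c1@6 c2@9, authorship ..3..1..2
Authorship (.=original, N=cursor N): . . 3 . . 1 . . 2
Index 2: author = 3

Answer: cursor 3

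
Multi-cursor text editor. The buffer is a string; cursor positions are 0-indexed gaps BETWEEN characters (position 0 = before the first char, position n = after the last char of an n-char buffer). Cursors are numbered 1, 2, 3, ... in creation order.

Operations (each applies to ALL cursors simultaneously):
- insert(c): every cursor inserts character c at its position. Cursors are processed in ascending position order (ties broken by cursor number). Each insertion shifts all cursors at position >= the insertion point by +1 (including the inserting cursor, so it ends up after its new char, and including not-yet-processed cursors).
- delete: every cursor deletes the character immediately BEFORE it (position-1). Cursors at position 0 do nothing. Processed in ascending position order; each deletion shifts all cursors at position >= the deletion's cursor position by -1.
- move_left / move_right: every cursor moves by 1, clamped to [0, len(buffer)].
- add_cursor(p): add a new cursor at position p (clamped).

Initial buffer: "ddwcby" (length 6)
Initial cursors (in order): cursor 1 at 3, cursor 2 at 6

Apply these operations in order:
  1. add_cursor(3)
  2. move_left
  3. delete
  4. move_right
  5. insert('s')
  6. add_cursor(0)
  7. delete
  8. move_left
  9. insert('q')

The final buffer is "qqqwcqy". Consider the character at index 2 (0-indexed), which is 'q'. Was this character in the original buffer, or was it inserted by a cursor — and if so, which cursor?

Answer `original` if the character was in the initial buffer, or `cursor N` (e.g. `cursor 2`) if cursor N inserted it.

Answer: cursor 4

Derivation:
After op 1 (add_cursor(3)): buffer="ddwcby" (len 6), cursors c1@3 c3@3 c2@6, authorship ......
After op 2 (move_left): buffer="ddwcby" (len 6), cursors c1@2 c3@2 c2@5, authorship ......
After op 3 (delete): buffer="wcy" (len 3), cursors c1@0 c3@0 c2@2, authorship ...
After op 4 (move_right): buffer="wcy" (len 3), cursors c1@1 c3@1 c2@3, authorship ...
After op 5 (insert('s')): buffer="wsscys" (len 6), cursors c1@3 c3@3 c2@6, authorship .13..2
After op 6 (add_cursor(0)): buffer="wsscys" (len 6), cursors c4@0 c1@3 c3@3 c2@6, authorship .13..2
After op 7 (delete): buffer="wcy" (len 3), cursors c4@0 c1@1 c3@1 c2@3, authorship ...
After op 8 (move_left): buffer="wcy" (len 3), cursors c1@0 c3@0 c4@0 c2@2, authorship ...
After op 9 (insert('q')): buffer="qqqwcqy" (len 7), cursors c1@3 c3@3 c4@3 c2@6, authorship 134..2.
Authorship (.=original, N=cursor N): 1 3 4 . . 2 .
Index 2: author = 4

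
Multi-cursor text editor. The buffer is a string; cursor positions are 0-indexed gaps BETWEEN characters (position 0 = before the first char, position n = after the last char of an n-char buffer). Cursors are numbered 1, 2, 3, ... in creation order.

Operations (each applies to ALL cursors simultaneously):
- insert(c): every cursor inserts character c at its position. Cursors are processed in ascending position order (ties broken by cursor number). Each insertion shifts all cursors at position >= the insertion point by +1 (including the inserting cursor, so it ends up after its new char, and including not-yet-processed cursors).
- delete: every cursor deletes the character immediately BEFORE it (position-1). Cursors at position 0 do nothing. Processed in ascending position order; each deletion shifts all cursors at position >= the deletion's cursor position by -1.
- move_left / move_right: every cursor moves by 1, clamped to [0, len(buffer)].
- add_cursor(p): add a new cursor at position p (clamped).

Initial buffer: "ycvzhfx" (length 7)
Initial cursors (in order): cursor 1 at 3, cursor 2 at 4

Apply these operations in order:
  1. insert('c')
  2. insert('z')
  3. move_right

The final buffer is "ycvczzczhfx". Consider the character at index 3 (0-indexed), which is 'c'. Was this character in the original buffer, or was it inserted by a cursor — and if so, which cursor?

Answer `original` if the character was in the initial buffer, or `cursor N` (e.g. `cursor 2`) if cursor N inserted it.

After op 1 (insert('c')): buffer="ycvczchfx" (len 9), cursors c1@4 c2@6, authorship ...1.2...
After op 2 (insert('z')): buffer="ycvczzczhfx" (len 11), cursors c1@5 c2@8, authorship ...11.22...
After op 3 (move_right): buffer="ycvczzczhfx" (len 11), cursors c1@6 c2@9, authorship ...11.22...
Authorship (.=original, N=cursor N): . . . 1 1 . 2 2 . . .
Index 3: author = 1

Answer: cursor 1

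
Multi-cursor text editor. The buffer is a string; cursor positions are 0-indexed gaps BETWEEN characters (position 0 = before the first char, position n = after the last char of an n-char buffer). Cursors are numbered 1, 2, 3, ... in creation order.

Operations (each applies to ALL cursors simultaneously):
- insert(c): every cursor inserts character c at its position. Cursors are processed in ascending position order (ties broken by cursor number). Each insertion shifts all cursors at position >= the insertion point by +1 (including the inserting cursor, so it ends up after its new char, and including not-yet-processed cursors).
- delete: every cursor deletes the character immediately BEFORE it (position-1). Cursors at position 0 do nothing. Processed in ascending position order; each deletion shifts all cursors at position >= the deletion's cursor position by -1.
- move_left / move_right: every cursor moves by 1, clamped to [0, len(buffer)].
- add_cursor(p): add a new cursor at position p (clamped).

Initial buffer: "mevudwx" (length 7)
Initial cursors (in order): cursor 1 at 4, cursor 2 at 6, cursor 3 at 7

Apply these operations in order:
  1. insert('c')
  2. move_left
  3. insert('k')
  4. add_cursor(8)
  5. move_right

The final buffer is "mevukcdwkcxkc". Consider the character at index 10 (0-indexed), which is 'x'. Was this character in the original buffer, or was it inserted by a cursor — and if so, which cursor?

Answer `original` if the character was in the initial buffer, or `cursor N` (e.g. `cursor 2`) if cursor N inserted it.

Answer: original

Derivation:
After op 1 (insert('c')): buffer="mevucdwcxc" (len 10), cursors c1@5 c2@8 c3@10, authorship ....1..2.3
After op 2 (move_left): buffer="mevucdwcxc" (len 10), cursors c1@4 c2@7 c3@9, authorship ....1..2.3
After op 3 (insert('k')): buffer="mevukcdwkcxkc" (len 13), cursors c1@5 c2@9 c3@12, authorship ....11..22.33
After op 4 (add_cursor(8)): buffer="mevukcdwkcxkc" (len 13), cursors c1@5 c4@8 c2@9 c3@12, authorship ....11..22.33
After op 5 (move_right): buffer="mevukcdwkcxkc" (len 13), cursors c1@6 c4@9 c2@10 c3@13, authorship ....11..22.33
Authorship (.=original, N=cursor N): . . . . 1 1 . . 2 2 . 3 3
Index 10: author = original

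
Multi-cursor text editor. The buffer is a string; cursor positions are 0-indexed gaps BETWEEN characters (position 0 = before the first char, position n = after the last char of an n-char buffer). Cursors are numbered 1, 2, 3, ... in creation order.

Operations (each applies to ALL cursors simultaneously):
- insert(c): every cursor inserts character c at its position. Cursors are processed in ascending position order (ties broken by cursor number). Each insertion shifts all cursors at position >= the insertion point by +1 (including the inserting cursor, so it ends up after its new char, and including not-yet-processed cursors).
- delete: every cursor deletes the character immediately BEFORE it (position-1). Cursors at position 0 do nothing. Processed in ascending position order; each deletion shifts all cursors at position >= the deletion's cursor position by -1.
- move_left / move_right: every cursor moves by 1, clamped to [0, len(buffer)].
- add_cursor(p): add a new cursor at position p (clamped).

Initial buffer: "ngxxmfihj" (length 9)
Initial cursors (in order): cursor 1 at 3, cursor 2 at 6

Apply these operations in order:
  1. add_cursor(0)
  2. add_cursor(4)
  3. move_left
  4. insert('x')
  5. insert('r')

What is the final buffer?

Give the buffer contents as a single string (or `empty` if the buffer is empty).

After op 1 (add_cursor(0)): buffer="ngxxmfihj" (len 9), cursors c3@0 c1@3 c2@6, authorship .........
After op 2 (add_cursor(4)): buffer="ngxxmfihj" (len 9), cursors c3@0 c1@3 c4@4 c2@6, authorship .........
After op 3 (move_left): buffer="ngxxmfihj" (len 9), cursors c3@0 c1@2 c4@3 c2@5, authorship .........
After op 4 (insert('x')): buffer="xngxxxxmxfihj" (len 13), cursors c3@1 c1@4 c4@6 c2@9, authorship 3..1.4..2....
After op 5 (insert('r')): buffer="xrngxrxxrxmxrfihj" (len 17), cursors c3@2 c1@6 c4@9 c2@13, authorship 33..11.44..22....

Answer: xrngxrxxrxmxrfihj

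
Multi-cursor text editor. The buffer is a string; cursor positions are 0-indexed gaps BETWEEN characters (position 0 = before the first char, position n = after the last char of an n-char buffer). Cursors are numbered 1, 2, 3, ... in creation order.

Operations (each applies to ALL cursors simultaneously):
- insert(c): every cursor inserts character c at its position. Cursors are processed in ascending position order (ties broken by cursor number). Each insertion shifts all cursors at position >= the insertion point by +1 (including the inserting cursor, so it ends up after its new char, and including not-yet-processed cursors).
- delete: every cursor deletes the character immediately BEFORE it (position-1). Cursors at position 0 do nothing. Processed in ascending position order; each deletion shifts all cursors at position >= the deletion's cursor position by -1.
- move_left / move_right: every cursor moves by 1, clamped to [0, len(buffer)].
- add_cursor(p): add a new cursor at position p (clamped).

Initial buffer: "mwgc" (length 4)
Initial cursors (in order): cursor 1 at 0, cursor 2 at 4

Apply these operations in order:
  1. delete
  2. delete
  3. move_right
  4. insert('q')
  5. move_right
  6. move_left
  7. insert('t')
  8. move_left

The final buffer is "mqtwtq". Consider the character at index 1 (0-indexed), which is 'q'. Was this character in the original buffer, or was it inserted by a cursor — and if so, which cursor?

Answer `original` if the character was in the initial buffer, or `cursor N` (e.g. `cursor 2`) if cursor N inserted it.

Answer: cursor 1

Derivation:
After op 1 (delete): buffer="mwg" (len 3), cursors c1@0 c2@3, authorship ...
After op 2 (delete): buffer="mw" (len 2), cursors c1@0 c2@2, authorship ..
After op 3 (move_right): buffer="mw" (len 2), cursors c1@1 c2@2, authorship ..
After op 4 (insert('q')): buffer="mqwq" (len 4), cursors c1@2 c2@4, authorship .1.2
After op 5 (move_right): buffer="mqwq" (len 4), cursors c1@3 c2@4, authorship .1.2
After op 6 (move_left): buffer="mqwq" (len 4), cursors c1@2 c2@3, authorship .1.2
After op 7 (insert('t')): buffer="mqtwtq" (len 6), cursors c1@3 c2@5, authorship .11.22
After op 8 (move_left): buffer="mqtwtq" (len 6), cursors c1@2 c2@4, authorship .11.22
Authorship (.=original, N=cursor N): . 1 1 . 2 2
Index 1: author = 1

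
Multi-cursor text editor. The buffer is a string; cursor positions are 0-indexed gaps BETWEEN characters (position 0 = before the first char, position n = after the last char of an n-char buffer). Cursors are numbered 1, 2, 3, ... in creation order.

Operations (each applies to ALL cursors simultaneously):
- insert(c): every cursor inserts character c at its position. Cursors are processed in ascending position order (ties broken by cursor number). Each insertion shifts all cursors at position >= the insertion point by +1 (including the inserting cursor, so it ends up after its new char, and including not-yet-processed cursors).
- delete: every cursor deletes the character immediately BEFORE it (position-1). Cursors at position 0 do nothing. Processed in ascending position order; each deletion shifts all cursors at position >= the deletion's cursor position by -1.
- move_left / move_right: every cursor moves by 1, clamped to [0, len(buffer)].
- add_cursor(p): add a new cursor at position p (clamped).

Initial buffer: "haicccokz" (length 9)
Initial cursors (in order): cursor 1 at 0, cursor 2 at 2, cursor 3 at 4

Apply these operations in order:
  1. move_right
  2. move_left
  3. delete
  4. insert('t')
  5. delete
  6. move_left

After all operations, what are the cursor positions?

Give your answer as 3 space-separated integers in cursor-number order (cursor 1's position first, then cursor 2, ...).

After op 1 (move_right): buffer="haicccokz" (len 9), cursors c1@1 c2@3 c3@5, authorship .........
After op 2 (move_left): buffer="haicccokz" (len 9), cursors c1@0 c2@2 c3@4, authorship .........
After op 3 (delete): buffer="hiccokz" (len 7), cursors c1@0 c2@1 c3@2, authorship .......
After op 4 (insert('t')): buffer="thtitccokz" (len 10), cursors c1@1 c2@3 c3@5, authorship 1.2.3.....
After op 5 (delete): buffer="hiccokz" (len 7), cursors c1@0 c2@1 c3@2, authorship .......
After op 6 (move_left): buffer="hiccokz" (len 7), cursors c1@0 c2@0 c3@1, authorship .......

Answer: 0 0 1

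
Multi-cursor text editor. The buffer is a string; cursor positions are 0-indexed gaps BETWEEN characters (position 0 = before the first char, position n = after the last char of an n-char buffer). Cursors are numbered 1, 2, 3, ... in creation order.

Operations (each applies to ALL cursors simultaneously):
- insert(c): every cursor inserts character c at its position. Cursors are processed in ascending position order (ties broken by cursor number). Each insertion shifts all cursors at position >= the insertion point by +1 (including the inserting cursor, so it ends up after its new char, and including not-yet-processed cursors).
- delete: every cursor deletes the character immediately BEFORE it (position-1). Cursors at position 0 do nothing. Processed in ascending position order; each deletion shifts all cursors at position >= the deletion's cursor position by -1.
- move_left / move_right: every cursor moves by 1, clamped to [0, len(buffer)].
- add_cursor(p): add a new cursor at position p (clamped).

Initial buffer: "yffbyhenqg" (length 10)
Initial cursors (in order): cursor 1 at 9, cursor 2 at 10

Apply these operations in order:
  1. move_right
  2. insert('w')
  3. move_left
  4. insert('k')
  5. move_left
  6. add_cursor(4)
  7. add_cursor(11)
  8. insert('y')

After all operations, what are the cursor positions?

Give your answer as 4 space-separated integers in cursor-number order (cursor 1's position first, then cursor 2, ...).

After op 1 (move_right): buffer="yffbyhenqg" (len 10), cursors c1@10 c2@10, authorship ..........
After op 2 (insert('w')): buffer="yffbyhenqgww" (len 12), cursors c1@12 c2@12, authorship ..........12
After op 3 (move_left): buffer="yffbyhenqgww" (len 12), cursors c1@11 c2@11, authorship ..........12
After op 4 (insert('k')): buffer="yffbyhenqgwkkw" (len 14), cursors c1@13 c2@13, authorship ..........1122
After op 5 (move_left): buffer="yffbyhenqgwkkw" (len 14), cursors c1@12 c2@12, authorship ..........1122
After op 6 (add_cursor(4)): buffer="yffbyhenqgwkkw" (len 14), cursors c3@4 c1@12 c2@12, authorship ..........1122
After op 7 (add_cursor(11)): buffer="yffbyhenqgwkkw" (len 14), cursors c3@4 c4@11 c1@12 c2@12, authorship ..........1122
After op 8 (insert('y')): buffer="yffbyyhenqgwykyykw" (len 18), cursors c3@5 c4@13 c1@16 c2@16, authorship ....3......1411222

Answer: 16 16 5 13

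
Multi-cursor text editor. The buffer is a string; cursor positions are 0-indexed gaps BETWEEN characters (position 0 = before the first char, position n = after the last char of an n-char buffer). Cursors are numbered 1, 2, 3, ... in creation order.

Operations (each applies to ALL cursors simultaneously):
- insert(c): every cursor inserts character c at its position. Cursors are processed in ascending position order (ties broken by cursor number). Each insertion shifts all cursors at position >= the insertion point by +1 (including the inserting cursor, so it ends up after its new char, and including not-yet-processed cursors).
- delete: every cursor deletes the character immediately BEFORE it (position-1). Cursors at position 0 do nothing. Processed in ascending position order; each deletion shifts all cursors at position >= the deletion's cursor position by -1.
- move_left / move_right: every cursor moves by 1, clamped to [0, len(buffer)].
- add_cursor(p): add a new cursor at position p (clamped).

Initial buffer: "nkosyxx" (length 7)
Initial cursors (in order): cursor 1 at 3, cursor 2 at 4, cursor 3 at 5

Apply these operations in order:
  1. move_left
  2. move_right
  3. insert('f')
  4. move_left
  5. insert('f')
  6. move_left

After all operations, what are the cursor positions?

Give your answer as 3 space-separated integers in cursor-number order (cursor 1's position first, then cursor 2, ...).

Answer: 3 6 9

Derivation:
After op 1 (move_left): buffer="nkosyxx" (len 7), cursors c1@2 c2@3 c3@4, authorship .......
After op 2 (move_right): buffer="nkosyxx" (len 7), cursors c1@3 c2@4 c3@5, authorship .......
After op 3 (insert('f')): buffer="nkofsfyfxx" (len 10), cursors c1@4 c2@6 c3@8, authorship ...1.2.3..
After op 4 (move_left): buffer="nkofsfyfxx" (len 10), cursors c1@3 c2@5 c3@7, authorship ...1.2.3..
After op 5 (insert('f')): buffer="nkoffsffyffxx" (len 13), cursors c1@4 c2@7 c3@10, authorship ...11.22.33..
After op 6 (move_left): buffer="nkoffsffyffxx" (len 13), cursors c1@3 c2@6 c3@9, authorship ...11.22.33..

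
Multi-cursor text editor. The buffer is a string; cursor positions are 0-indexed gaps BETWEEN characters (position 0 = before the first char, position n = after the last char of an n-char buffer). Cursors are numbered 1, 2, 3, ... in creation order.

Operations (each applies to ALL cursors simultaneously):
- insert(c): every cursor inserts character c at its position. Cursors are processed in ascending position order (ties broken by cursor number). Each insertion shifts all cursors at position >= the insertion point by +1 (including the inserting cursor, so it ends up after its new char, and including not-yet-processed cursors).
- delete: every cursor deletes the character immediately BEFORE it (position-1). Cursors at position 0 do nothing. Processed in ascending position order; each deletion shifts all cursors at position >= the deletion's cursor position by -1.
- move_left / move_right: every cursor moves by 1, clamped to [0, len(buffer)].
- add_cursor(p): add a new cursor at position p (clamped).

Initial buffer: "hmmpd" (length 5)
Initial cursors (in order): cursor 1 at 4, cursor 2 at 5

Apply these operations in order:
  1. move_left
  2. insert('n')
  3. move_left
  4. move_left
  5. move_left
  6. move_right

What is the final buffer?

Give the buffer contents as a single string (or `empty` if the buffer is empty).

After op 1 (move_left): buffer="hmmpd" (len 5), cursors c1@3 c2@4, authorship .....
After op 2 (insert('n')): buffer="hmmnpnd" (len 7), cursors c1@4 c2@6, authorship ...1.2.
After op 3 (move_left): buffer="hmmnpnd" (len 7), cursors c1@3 c2@5, authorship ...1.2.
After op 4 (move_left): buffer="hmmnpnd" (len 7), cursors c1@2 c2@4, authorship ...1.2.
After op 5 (move_left): buffer="hmmnpnd" (len 7), cursors c1@1 c2@3, authorship ...1.2.
After op 6 (move_right): buffer="hmmnpnd" (len 7), cursors c1@2 c2@4, authorship ...1.2.

Answer: hmmnpnd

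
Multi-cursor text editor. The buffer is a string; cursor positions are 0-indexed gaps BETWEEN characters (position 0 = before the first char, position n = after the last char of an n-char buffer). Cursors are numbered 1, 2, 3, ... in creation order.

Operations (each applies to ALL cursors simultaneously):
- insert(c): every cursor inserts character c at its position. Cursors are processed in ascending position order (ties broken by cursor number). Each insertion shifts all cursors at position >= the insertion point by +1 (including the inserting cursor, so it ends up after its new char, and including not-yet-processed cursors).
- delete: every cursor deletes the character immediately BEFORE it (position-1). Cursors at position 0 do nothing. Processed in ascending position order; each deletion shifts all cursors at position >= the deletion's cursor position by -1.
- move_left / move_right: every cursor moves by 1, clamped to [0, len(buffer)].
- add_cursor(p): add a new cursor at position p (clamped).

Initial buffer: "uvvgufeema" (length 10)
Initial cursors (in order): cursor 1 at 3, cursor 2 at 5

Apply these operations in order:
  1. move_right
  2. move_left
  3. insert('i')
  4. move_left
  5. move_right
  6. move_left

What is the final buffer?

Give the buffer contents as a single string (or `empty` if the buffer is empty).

After op 1 (move_right): buffer="uvvgufeema" (len 10), cursors c1@4 c2@6, authorship ..........
After op 2 (move_left): buffer="uvvgufeema" (len 10), cursors c1@3 c2@5, authorship ..........
After op 3 (insert('i')): buffer="uvviguifeema" (len 12), cursors c1@4 c2@7, authorship ...1..2.....
After op 4 (move_left): buffer="uvviguifeema" (len 12), cursors c1@3 c2@6, authorship ...1..2.....
After op 5 (move_right): buffer="uvviguifeema" (len 12), cursors c1@4 c2@7, authorship ...1..2.....
After op 6 (move_left): buffer="uvviguifeema" (len 12), cursors c1@3 c2@6, authorship ...1..2.....

Answer: uvviguifeema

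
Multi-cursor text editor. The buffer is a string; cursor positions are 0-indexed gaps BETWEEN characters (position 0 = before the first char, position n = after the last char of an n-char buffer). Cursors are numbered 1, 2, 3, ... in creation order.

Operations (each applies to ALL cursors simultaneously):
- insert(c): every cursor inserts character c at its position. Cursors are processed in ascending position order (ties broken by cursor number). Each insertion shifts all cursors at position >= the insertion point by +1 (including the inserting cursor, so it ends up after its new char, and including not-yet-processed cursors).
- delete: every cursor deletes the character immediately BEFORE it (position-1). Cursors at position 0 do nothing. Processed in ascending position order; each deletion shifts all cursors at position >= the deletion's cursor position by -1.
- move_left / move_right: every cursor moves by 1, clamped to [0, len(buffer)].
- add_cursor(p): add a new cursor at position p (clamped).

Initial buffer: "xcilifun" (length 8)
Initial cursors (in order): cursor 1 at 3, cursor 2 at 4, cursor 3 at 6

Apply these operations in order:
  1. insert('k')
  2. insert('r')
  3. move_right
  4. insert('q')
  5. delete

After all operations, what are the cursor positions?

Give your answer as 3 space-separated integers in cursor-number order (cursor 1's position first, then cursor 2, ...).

Answer: 6 9 13

Derivation:
After op 1 (insert('k')): buffer="xciklkifkun" (len 11), cursors c1@4 c2@6 c3@9, authorship ...1.2..3..
After op 2 (insert('r')): buffer="xcikrlkrifkrun" (len 14), cursors c1@5 c2@8 c3@12, authorship ...11.22..33..
After op 3 (move_right): buffer="xcikrlkrifkrun" (len 14), cursors c1@6 c2@9 c3@13, authorship ...11.22..33..
After op 4 (insert('q')): buffer="xcikrlqkriqfkruqn" (len 17), cursors c1@7 c2@11 c3@16, authorship ...11.122.2.33.3.
After op 5 (delete): buffer="xcikrlkrifkrun" (len 14), cursors c1@6 c2@9 c3@13, authorship ...11.22..33..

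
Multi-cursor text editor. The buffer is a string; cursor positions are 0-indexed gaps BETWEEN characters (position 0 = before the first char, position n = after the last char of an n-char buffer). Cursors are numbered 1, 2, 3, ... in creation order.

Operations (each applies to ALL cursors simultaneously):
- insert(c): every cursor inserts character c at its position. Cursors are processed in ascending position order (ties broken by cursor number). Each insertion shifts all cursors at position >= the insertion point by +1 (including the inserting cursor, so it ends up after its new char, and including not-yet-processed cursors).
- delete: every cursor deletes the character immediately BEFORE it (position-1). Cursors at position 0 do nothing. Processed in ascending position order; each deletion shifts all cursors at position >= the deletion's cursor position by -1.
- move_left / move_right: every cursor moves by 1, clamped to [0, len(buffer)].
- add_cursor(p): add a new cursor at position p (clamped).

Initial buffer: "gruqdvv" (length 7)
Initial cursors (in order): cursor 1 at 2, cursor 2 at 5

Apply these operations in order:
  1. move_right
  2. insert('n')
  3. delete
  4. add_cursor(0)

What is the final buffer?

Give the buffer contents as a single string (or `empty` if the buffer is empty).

After op 1 (move_right): buffer="gruqdvv" (len 7), cursors c1@3 c2@6, authorship .......
After op 2 (insert('n')): buffer="grunqdvnv" (len 9), cursors c1@4 c2@8, authorship ...1...2.
After op 3 (delete): buffer="gruqdvv" (len 7), cursors c1@3 c2@6, authorship .......
After op 4 (add_cursor(0)): buffer="gruqdvv" (len 7), cursors c3@0 c1@3 c2@6, authorship .......

Answer: gruqdvv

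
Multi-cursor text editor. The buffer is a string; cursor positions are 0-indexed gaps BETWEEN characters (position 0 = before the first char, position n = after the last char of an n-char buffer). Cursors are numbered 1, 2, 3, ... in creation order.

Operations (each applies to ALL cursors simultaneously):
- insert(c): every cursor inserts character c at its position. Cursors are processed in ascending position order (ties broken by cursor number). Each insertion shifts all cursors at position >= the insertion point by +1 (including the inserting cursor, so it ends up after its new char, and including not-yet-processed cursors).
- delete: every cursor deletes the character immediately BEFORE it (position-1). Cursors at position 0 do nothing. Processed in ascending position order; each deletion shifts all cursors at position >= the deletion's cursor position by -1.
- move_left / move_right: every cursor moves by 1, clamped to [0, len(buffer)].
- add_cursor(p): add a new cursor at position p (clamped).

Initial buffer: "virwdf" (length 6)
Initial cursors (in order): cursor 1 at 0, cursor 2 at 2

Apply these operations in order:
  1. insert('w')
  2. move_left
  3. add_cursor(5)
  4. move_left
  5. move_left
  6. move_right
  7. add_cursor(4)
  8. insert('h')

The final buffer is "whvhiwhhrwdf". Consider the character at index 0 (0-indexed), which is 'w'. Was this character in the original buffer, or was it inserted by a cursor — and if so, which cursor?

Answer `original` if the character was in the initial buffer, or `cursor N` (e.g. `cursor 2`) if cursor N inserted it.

Answer: cursor 1

Derivation:
After op 1 (insert('w')): buffer="wviwrwdf" (len 8), cursors c1@1 c2@4, authorship 1..2....
After op 2 (move_left): buffer="wviwrwdf" (len 8), cursors c1@0 c2@3, authorship 1..2....
After op 3 (add_cursor(5)): buffer="wviwrwdf" (len 8), cursors c1@0 c2@3 c3@5, authorship 1..2....
After op 4 (move_left): buffer="wviwrwdf" (len 8), cursors c1@0 c2@2 c3@4, authorship 1..2....
After op 5 (move_left): buffer="wviwrwdf" (len 8), cursors c1@0 c2@1 c3@3, authorship 1..2....
After op 6 (move_right): buffer="wviwrwdf" (len 8), cursors c1@1 c2@2 c3@4, authorship 1..2....
After op 7 (add_cursor(4)): buffer="wviwrwdf" (len 8), cursors c1@1 c2@2 c3@4 c4@4, authorship 1..2....
After op 8 (insert('h')): buffer="whvhiwhhrwdf" (len 12), cursors c1@2 c2@4 c3@8 c4@8, authorship 11.2.234....
Authorship (.=original, N=cursor N): 1 1 . 2 . 2 3 4 . . . .
Index 0: author = 1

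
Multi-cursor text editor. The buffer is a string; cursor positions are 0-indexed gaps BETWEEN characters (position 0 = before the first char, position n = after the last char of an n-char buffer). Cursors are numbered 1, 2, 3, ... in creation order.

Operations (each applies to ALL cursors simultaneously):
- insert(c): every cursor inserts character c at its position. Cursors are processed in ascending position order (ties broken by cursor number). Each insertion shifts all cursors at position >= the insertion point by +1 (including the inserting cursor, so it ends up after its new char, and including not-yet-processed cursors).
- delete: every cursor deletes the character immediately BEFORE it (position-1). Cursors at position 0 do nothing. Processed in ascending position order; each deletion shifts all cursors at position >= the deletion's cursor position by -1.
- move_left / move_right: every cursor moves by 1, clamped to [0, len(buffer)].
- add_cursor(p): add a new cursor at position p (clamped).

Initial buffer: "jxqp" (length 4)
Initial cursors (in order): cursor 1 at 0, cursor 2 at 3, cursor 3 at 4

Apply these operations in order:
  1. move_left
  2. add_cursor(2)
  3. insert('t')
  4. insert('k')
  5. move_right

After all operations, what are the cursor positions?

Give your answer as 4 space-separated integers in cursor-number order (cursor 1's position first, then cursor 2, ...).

Answer: 3 9 12 9

Derivation:
After op 1 (move_left): buffer="jxqp" (len 4), cursors c1@0 c2@2 c3@3, authorship ....
After op 2 (add_cursor(2)): buffer="jxqp" (len 4), cursors c1@0 c2@2 c4@2 c3@3, authorship ....
After op 3 (insert('t')): buffer="tjxttqtp" (len 8), cursors c1@1 c2@5 c4@5 c3@7, authorship 1..24.3.
After op 4 (insert('k')): buffer="tkjxttkkqtkp" (len 12), cursors c1@2 c2@8 c4@8 c3@11, authorship 11..2424.33.
After op 5 (move_right): buffer="tkjxttkkqtkp" (len 12), cursors c1@3 c2@9 c4@9 c3@12, authorship 11..2424.33.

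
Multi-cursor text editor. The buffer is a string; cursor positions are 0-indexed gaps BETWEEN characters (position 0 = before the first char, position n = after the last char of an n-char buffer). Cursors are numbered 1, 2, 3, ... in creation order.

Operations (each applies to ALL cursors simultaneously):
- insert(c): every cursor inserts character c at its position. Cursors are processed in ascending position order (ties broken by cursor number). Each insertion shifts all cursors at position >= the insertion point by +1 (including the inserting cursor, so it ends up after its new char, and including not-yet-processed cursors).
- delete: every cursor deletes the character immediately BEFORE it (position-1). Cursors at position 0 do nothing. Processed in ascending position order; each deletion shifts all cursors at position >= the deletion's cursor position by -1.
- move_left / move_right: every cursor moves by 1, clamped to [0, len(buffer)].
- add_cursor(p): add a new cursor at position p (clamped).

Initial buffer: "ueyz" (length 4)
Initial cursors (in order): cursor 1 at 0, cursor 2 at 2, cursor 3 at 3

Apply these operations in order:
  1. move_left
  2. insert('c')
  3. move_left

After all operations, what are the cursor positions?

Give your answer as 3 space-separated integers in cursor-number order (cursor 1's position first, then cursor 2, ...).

After op 1 (move_left): buffer="ueyz" (len 4), cursors c1@0 c2@1 c3@2, authorship ....
After op 2 (insert('c')): buffer="cucecyz" (len 7), cursors c1@1 c2@3 c3@5, authorship 1.2.3..
After op 3 (move_left): buffer="cucecyz" (len 7), cursors c1@0 c2@2 c3@4, authorship 1.2.3..

Answer: 0 2 4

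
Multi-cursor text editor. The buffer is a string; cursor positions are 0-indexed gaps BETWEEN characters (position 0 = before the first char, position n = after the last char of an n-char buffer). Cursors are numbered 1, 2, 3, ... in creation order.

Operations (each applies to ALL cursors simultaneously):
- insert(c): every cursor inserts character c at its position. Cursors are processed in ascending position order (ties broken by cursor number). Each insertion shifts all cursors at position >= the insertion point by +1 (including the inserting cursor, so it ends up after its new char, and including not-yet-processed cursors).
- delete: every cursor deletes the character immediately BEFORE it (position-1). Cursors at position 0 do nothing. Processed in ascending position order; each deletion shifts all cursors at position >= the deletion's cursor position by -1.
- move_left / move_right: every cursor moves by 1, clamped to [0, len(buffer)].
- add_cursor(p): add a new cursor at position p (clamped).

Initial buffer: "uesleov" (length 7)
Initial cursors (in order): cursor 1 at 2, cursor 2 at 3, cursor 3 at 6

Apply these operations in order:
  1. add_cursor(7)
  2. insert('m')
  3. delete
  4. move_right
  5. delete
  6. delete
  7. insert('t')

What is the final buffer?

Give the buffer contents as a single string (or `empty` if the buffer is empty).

After op 1 (add_cursor(7)): buffer="uesleov" (len 7), cursors c1@2 c2@3 c3@6 c4@7, authorship .......
After op 2 (insert('m')): buffer="uemsmleomvm" (len 11), cursors c1@3 c2@5 c3@9 c4@11, authorship ..1.2...3.4
After op 3 (delete): buffer="uesleov" (len 7), cursors c1@2 c2@3 c3@6 c4@7, authorship .......
After op 4 (move_right): buffer="uesleov" (len 7), cursors c1@3 c2@4 c3@7 c4@7, authorship .......
After op 5 (delete): buffer="uee" (len 3), cursors c1@2 c2@2 c3@3 c4@3, authorship ...
After op 6 (delete): buffer="" (len 0), cursors c1@0 c2@0 c3@0 c4@0, authorship 
After op 7 (insert('t')): buffer="tttt" (len 4), cursors c1@4 c2@4 c3@4 c4@4, authorship 1234

Answer: tttt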